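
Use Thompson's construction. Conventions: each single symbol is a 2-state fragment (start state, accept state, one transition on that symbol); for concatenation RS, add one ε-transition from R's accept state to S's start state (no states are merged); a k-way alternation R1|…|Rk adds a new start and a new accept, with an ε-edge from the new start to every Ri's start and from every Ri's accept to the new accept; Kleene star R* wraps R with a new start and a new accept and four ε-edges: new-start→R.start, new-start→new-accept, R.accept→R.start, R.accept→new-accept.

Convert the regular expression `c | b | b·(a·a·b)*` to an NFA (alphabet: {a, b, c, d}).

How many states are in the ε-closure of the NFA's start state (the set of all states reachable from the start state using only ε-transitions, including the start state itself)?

4

Let C(F) = |ε-closure(F.start)| within fragment F, and note whether F accepts ε. Symbol fragments have C = 1 and do not accept ε. Then:
  a·a·b : same as the first factor's closure: C = 1
  (a·a·b)* : new start has ε-edges to the inner start and to the new accept, so C = 2 + 1 = 3
  b·(a·a·b)* : C equals the left operand's closure size = 1 (its accept is not ε-reachable, so the closure stops there)
  c | b | b·(a·a·b)* : C = 1 + 1 + 1 + 1 = 4 (the new accept is not ε-reachable since no branch accepts ε)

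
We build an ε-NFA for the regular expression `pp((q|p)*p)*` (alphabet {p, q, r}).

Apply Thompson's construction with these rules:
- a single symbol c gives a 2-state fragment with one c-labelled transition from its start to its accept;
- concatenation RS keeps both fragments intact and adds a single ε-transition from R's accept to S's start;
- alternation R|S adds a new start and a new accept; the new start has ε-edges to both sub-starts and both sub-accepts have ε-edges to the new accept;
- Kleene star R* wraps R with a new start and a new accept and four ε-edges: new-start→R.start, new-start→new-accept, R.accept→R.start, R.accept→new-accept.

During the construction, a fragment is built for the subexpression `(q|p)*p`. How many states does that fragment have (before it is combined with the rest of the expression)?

10

Fragment for `(q|p)*p`:
Each of the 3 symbol leaves contributes a 2-state fragment.
  q|p — 6 states
  (q|p)* — 8 states
  (q|p)*p — 10 states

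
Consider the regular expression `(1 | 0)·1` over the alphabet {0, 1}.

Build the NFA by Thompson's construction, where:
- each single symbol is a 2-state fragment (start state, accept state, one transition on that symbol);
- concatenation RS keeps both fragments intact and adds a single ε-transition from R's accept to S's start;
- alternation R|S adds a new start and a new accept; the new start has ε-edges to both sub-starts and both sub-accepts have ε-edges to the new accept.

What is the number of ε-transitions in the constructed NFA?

Building bottom-up:
Each of the 3 symbol leaves contributes 0 ε-transitions.
  1 | 0 : 4 ε-transitions
  (1 | 0)·1 : 5 ε-transitions

5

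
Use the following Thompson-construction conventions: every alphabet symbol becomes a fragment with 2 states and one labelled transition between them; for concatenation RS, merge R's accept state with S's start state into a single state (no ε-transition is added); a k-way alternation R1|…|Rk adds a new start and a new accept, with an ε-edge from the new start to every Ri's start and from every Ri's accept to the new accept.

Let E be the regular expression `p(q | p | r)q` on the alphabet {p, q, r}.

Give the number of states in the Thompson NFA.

10

Building bottom-up:
Each of the 5 symbol leaves contributes a 2-state fragment.
  q | p | r → 8 states
  p(q | p | r)q → 10 states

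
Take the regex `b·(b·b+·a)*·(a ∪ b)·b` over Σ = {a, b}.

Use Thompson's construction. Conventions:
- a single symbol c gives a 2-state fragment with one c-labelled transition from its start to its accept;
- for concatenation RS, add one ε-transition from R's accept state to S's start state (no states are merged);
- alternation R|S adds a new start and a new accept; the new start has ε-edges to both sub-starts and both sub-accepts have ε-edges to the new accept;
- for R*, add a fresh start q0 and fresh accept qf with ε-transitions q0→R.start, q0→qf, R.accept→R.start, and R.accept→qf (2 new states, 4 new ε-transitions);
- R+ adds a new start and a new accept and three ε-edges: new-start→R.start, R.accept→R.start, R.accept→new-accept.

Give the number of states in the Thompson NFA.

Building bottom-up:
Each of the 7 symbol leaves contributes a 2-state fragment.
  b+ — 4 states
  b·b+·a — 8 states
  (b·b+·a)* — 10 states
  a ∪ b — 6 states
  b·(b·b+·a)*·(a ∪ b)·b — 20 states

20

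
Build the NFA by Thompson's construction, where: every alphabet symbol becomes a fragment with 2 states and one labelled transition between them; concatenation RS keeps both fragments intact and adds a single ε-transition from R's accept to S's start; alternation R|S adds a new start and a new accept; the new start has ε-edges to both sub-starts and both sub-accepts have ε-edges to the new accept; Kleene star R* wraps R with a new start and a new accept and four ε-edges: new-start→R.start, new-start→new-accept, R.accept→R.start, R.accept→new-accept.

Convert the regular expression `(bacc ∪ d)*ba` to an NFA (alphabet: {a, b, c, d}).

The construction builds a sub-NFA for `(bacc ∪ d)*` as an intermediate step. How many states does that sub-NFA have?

Fragment for `(bacc ∪ d)*`:
Each of the 5 symbol leaves contributes a 2-state fragment.
  bacc → 8 states
  bacc ∪ d → 12 states
  (bacc ∪ d)* → 14 states

14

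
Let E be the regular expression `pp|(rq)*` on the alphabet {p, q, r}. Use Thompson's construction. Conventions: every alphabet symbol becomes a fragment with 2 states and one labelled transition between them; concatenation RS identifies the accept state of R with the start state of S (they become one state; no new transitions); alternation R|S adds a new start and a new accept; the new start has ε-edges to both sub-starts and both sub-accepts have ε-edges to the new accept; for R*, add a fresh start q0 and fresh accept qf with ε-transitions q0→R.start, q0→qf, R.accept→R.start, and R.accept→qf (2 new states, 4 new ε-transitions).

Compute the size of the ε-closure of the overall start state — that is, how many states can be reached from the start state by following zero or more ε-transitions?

6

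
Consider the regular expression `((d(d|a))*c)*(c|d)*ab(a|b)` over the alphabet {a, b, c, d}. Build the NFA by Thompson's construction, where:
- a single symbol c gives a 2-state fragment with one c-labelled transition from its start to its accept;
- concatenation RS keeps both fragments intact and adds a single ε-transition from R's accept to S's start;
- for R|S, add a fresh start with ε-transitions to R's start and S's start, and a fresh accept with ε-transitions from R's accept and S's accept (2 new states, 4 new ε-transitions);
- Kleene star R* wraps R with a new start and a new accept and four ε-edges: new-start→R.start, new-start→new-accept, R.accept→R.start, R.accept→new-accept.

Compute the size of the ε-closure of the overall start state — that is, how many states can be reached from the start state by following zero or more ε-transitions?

Let C(F) = |ε-closure(F.start)| within fragment F, and note whether F accepts ε. Symbol fragments have C = 1 and do not accept ε. Then:
  d|a — |closure| = 1 + 1 + 1 = 3 (the new accept is not ε-reachable since no branch accepts ε)
  d(d|a) — |closure| equals the left operand's closure size = 1 (its accept is not ε-reachable, so the closure stops there)
  (d(d|a))* — new start has ε-edges to the inner start and to the new accept, so |closure| = 2 + 1 = 3
  (d(d|a))*c — the left operand accepts ε, so the closure extends into the next operand (via the concat ε-link); |closure| = 3 + 1 = 4
  ((d(d|a))*c)* — new start has ε-edges to the inner start and to the new accept, so |closure| = 2 + 4 = 6
  c|d — |closure| = 1 + 1 + 1 = 3 (the new accept is not ε-reachable since no branch accepts ε)
  (c|d)* — the star's fresh start ε-reaches both the body's start and the fresh accept: |closure| = 2 + 3 = 5
  a|b — |closure| = 1 + 1 + 1 = 3 (the new accept is not ε-reachable since no branch accepts ε)
  ((d(d|a))*c)*(c|d)*ab(a|b) — the left operand accepts ε, so the closure extends into the next operand (via the concat ε-link); |closure| = 6 + 5 + 1 = 12

12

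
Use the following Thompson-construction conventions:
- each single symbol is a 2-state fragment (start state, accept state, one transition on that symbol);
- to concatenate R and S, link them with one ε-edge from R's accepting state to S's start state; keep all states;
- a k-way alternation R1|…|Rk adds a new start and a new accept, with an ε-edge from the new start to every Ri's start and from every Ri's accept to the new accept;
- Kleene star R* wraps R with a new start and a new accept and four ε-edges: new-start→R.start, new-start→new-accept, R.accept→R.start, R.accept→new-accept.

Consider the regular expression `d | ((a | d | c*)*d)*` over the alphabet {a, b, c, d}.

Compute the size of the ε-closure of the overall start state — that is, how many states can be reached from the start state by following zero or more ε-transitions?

Work bottom-up. For each fragment F, track |ε-closure(F.start)| and whether F's accept lies in that closure (i.e. whether F accepts ε). A single-symbol fragment has closure size 1 and does not accept ε.
  c* → C = 1 (new start) + 1 (body) + 1 (new accept) = 3
  a | d | c* → new start ε-reaches every alternative's start; at least one alternative accepts ε, so the union's new accept is reached too: C = 1 + 1 + 1 + 3 + 1 = 7
  (a | d | c*)* → new start has ε-edges to the inner start and to the new accept, so C = 2 + 7 = 9
  (a | d | c*)*d → C = 9 + 1 = 10 (closure spills across the concat boundary because the left factor accepts ε)
  ((a | d | c*)*d)* → C = 1 (new start) + 10 (body) + 1 (new accept) = 12
  d | ((a | d | c*)*d)* → C = 1 (new start) + (1 + 12) + 1 (new accept, since some branch ε-reaches its own accept) = 15

15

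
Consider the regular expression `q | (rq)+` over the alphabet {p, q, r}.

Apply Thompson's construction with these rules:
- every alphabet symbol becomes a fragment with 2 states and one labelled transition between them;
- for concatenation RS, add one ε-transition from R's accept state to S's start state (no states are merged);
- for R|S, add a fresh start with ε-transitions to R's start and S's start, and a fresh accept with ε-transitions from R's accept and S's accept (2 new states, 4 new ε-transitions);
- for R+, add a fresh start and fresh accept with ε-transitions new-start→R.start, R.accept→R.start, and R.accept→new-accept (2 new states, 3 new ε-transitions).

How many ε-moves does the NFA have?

8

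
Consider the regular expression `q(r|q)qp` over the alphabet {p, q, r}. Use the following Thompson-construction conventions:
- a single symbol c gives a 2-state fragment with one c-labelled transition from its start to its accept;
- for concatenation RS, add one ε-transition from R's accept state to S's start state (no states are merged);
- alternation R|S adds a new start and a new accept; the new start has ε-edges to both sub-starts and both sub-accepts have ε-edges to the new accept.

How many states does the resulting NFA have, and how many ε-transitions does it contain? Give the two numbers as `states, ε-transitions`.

By structural recursion:
Each of the 5 symbol leaves contributes 2 states and 0 ε-transitions.
  r|q → 6 states, 4 ε-transitions
  q(r|q)qp → 12 states, 7 ε-transitions

12, 7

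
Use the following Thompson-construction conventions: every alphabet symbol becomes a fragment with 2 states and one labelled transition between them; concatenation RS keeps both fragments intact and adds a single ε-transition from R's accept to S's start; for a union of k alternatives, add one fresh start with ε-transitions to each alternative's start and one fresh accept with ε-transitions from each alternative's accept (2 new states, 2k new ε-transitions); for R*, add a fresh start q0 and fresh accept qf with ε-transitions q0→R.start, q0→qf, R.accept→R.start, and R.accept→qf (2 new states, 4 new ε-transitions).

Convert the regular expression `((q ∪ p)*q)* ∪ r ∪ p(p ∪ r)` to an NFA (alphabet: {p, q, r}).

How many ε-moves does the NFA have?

Bottom-up over the parse tree:
Each of the 7 symbol leaves contributes 0 ε-transitions.
  q ∪ p → 4 ε-transitions
  (q ∪ p)* → 8 ε-transitions
  (q ∪ p)*q → 9 ε-transitions
  ((q ∪ p)*q)* → 13 ε-transitions
  p ∪ r → 4 ε-transitions
  p(p ∪ r) → 5 ε-transitions
  ((q ∪ p)*q)* ∪ r ∪ p(p ∪ r) → 24 ε-transitions

24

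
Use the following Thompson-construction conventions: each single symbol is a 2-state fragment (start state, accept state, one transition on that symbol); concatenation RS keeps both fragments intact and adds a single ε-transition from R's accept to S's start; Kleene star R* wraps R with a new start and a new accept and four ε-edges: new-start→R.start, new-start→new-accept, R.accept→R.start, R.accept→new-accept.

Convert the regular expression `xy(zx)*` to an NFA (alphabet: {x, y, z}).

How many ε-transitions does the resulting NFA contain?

7

Per subexpression:
Each of the 4 symbol leaves contributes 0 ε-transitions.
  zx = 1 ε-transition
  (zx)* = 5 ε-transitions
  xy(zx)* = 7 ε-transitions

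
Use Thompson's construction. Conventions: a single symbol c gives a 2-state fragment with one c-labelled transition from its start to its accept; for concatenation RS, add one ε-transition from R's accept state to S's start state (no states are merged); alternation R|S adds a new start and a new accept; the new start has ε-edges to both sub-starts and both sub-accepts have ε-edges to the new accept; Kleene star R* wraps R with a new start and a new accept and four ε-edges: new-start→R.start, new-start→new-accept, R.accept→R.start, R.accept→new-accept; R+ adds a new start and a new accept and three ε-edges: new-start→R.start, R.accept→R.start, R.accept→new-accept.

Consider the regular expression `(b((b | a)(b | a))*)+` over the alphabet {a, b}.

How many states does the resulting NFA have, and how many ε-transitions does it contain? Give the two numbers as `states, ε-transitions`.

18, 17

Bottom-up over the parse tree:
Each of the 5 symbol leaves contributes 2 states and 0 ε-transitions.
  b | a → 6 states, 4 ε-transitions
  b | a → 6 states, 4 ε-transitions
  (b | a)(b | a) → 12 states, 9 ε-transitions
  ((b | a)(b | a))* → 14 states, 13 ε-transitions
  b((b | a)(b | a))* → 16 states, 14 ε-transitions
  (b((b | a)(b | a))*)+ → 18 states, 17 ε-transitions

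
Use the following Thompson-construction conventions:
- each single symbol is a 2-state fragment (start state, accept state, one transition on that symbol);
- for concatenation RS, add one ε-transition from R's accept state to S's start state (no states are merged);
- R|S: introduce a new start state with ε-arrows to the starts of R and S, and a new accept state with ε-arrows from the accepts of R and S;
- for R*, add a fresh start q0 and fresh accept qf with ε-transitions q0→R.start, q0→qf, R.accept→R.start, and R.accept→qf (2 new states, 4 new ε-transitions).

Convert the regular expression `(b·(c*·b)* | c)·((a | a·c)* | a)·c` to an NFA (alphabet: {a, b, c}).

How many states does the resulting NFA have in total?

30

Recursing over subexpressions:
Each of the 9 symbol leaves contributes a 2-state fragment.
  c* → 4 states
  c*·b → 6 states
  (c*·b)* → 8 states
  b·(c*·b)* → 10 states
  b·(c*·b)* | c → 14 states
  a·c → 4 states
  a | a·c → 8 states
  (a | a·c)* → 10 states
  (a | a·c)* | a → 14 states
  (b·(c*·b)* | c)·((a | a·c)* | a)·c → 30 states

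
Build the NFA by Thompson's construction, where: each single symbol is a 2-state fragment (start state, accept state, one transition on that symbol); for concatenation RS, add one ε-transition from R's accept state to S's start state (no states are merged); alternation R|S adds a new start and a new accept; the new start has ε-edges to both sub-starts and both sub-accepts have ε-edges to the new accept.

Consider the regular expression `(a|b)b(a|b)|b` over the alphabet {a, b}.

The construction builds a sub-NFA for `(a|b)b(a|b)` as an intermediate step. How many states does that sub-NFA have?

Fragment for `(a|b)b(a|b)`:
Each of the 5 symbol leaves contributes a 2-state fragment.
  a|b = 6 states
  a|b = 6 states
  (a|b)b(a|b) = 14 states

14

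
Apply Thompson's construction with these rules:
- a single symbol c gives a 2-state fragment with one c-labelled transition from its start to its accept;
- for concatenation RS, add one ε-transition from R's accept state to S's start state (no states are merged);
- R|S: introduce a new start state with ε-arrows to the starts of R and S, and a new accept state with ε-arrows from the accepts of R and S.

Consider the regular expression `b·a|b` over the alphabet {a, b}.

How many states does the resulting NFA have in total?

8

Recursing over subexpressions:
Each of the 3 symbol leaves contributes a 2-state fragment.
  b·a → 4 states
  b·a|b → 8 states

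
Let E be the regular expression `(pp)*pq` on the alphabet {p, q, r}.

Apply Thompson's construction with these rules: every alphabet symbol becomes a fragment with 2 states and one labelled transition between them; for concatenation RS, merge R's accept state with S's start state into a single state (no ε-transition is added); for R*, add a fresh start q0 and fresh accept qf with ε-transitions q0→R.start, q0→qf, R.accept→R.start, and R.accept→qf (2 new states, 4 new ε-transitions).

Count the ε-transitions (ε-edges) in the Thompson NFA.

Recursing over subexpressions:
Each of the 4 symbol leaves contributes 0 ε-transitions.
  pp → 0 ε-transitions
  (pp)* → 4 ε-transitions
  (pp)*pq → 4 ε-transitions

4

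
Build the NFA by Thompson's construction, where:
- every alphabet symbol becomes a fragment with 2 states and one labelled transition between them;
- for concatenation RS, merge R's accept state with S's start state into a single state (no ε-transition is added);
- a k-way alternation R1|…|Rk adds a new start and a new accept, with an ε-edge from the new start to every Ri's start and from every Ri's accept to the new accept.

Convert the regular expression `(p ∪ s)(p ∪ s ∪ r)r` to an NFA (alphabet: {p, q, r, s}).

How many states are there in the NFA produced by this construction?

14

Bottom-up over the parse tree:
Each of the 6 symbol leaves contributes a 2-state fragment.
  p ∪ s = 6 states
  p ∪ s ∪ r = 8 states
  (p ∪ s)(p ∪ s ∪ r)r = 14 states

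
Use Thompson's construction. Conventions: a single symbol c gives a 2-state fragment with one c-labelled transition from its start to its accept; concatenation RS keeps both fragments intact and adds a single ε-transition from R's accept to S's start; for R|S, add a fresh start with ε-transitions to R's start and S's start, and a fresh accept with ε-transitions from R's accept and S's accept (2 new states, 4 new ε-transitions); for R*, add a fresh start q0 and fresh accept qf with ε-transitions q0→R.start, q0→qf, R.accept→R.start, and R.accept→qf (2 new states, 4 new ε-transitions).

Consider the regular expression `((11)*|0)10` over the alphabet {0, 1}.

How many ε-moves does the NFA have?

11

Bottom-up over the parse tree:
Each of the 5 symbol leaves contributes 0 ε-transitions.
  11 : 1 ε-transition
  (11)* : 5 ε-transitions
  (11)*|0 : 9 ε-transitions
  ((11)*|0)10 : 11 ε-transitions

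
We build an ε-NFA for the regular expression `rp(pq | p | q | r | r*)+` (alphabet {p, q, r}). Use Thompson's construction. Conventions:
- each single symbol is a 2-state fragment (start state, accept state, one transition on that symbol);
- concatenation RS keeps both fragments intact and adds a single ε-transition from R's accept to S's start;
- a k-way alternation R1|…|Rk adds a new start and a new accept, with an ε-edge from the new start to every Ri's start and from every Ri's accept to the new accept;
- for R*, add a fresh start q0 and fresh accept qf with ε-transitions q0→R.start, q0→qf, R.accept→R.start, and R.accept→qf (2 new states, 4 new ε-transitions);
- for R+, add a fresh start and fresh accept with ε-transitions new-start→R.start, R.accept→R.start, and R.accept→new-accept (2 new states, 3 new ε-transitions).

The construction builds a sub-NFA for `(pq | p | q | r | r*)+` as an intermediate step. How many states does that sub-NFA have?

18

Fragment for `(pq | p | q | r | r*)+`:
Each of the 6 symbol leaves contributes a 2-state fragment.
  pq → 4 states
  r* → 4 states
  pq | p | q | r | r* → 16 states
  (pq | p | q | r | r*)+ → 18 states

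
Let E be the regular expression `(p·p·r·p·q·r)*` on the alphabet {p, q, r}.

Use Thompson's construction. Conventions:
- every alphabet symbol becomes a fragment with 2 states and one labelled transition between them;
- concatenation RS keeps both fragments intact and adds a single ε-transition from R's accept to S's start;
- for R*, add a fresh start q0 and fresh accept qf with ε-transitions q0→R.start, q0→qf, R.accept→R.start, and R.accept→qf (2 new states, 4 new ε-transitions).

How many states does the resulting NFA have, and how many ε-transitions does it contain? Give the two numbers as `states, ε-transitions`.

14, 9

Building bottom-up:
Each of the 6 symbol leaves contributes 2 states and 0 ε-transitions.
  p·p·r·p·q·r → 12 states, 5 ε-transitions
  (p·p·r·p·q·r)* → 14 states, 9 ε-transitions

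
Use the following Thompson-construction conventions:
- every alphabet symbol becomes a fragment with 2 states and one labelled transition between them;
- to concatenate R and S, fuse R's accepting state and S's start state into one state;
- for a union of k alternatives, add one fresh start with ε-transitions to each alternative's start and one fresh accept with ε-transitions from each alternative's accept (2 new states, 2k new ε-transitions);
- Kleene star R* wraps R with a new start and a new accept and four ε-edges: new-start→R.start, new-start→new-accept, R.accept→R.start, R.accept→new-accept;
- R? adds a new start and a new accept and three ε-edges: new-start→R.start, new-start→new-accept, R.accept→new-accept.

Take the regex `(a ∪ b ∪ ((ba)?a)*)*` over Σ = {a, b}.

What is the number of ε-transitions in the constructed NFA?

Per subexpression:
Each of the 5 symbol leaves contributes 0 ε-transitions.
  ba → 0 ε-transitions
  (ba)? → 3 ε-transitions
  (ba)?a → 3 ε-transitions
  ((ba)?a)* → 7 ε-transitions
  a ∪ b ∪ ((ba)?a)* → 13 ε-transitions
  (a ∪ b ∪ ((ba)?a)*)* → 17 ε-transitions

17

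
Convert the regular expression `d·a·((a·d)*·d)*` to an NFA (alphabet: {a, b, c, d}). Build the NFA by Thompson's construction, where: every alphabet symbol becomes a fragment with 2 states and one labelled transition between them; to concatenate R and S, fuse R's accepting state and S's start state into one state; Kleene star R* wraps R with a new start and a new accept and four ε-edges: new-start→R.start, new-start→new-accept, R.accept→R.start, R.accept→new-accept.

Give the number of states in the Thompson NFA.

By structural recursion:
Each of the 5 symbol leaves contributes a 2-state fragment.
  a·d → 3 states
  (a·d)* → 5 states
  (a·d)*·d → 6 states
  ((a·d)*·d)* → 8 states
  d·a·((a·d)*·d)* → 10 states

10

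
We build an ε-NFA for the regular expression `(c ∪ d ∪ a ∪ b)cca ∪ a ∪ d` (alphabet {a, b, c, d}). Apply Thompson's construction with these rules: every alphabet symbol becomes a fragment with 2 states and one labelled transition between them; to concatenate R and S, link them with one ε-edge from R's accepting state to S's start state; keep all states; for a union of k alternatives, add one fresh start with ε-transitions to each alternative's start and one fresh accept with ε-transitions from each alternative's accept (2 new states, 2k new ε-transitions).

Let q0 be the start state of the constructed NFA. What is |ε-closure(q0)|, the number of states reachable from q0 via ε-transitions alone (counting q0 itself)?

Let C(F) = |ε-closure(F.start)| within fragment F, and note whether F accepts ε. Symbol fragments have C = 1 and do not accept ε. Then:
  c ∪ d ∪ a ∪ b — C = 1 + 1 + 1 + 1 + 1 = 5 (the new accept is not ε-reachable since no branch accepts ε)
  (c ∪ d ∪ a ∪ b)cca — C equals the left operand's closure size = 5 (its accept is not ε-reachable, so the closure stops there)
  (c ∪ d ∪ a ∪ b)cca ∪ a ∪ d — C = 1 + 5 + 1 + 1 = 8 (the new accept is not ε-reachable since no branch accepts ε)

8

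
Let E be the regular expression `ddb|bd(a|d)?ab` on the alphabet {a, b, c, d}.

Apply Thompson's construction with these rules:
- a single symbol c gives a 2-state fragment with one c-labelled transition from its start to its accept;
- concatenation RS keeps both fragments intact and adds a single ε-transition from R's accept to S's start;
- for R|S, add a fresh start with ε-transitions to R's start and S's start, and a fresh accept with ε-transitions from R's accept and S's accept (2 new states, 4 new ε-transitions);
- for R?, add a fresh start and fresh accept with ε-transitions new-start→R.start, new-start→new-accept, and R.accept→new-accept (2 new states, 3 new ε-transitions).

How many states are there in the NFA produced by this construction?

Building bottom-up:
Each of the 9 symbol leaves contributes a 2-state fragment.
  ddb : 6 states
  a|d : 6 states
  (a|d)? : 8 states
  bd(a|d)?ab : 16 states
  ddb|bd(a|d)?ab : 24 states

24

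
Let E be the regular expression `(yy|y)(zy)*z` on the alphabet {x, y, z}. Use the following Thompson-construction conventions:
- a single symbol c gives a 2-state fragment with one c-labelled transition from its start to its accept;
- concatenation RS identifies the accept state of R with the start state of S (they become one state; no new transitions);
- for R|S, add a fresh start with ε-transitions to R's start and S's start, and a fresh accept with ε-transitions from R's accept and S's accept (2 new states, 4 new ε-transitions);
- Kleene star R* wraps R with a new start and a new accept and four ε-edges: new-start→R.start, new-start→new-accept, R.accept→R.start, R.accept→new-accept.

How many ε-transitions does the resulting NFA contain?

Building bottom-up:
Each of the 6 symbol leaves contributes 0 ε-transitions.
  yy = 0 ε-transitions
  yy|y = 4 ε-transitions
  zy = 0 ε-transitions
  (zy)* = 4 ε-transitions
  (yy|y)(zy)*z = 8 ε-transitions

8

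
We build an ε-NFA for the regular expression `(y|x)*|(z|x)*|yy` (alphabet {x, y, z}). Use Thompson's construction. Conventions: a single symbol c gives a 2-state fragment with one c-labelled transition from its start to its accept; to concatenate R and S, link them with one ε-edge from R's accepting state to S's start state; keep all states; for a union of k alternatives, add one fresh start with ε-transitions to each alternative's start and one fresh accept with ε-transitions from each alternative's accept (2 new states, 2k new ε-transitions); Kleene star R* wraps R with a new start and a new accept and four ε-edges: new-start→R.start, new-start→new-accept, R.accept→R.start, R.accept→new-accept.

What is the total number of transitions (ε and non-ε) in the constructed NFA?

Building bottom-up:
Each of the 6 symbol leaves contributes 1 transition (1 symbol, 0 ε).
  y|x — 6 transitions (2 symbol, 4 ε)
  (y|x)* — 10 transitions (2 symbol, 8 ε)
  z|x — 6 transitions (2 symbol, 4 ε)
  (z|x)* — 10 transitions (2 symbol, 8 ε)
  yy — 3 transitions (2 symbol, 1 ε)
  (y|x)*|(z|x)*|yy — 29 transitions (6 symbol, 23 ε)

29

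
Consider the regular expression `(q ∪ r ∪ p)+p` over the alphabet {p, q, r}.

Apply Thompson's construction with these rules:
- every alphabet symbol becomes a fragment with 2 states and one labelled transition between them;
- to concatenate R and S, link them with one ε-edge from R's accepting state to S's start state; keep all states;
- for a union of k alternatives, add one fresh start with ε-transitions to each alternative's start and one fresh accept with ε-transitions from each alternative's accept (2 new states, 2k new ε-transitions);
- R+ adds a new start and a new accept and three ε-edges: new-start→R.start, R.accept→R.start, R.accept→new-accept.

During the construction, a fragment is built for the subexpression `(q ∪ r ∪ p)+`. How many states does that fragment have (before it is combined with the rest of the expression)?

10

Fragment for `(q ∪ r ∪ p)+`:
Each of the 3 symbol leaves contributes a 2-state fragment.
  q ∪ r ∪ p = 8 states
  (q ∪ r ∪ p)+ = 10 states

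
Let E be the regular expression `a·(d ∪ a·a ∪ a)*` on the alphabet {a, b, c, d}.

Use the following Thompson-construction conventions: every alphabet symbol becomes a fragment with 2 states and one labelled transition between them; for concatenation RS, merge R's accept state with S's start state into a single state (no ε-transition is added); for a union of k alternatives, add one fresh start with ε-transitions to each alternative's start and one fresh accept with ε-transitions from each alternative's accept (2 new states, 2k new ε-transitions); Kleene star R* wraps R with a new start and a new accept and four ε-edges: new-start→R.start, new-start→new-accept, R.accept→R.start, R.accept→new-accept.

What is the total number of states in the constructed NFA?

12

By structural recursion:
Each of the 5 symbol leaves contributes a 2-state fragment.
  a·a — 3 states
  d ∪ a·a ∪ a — 9 states
  (d ∪ a·a ∪ a)* — 11 states
  a·(d ∪ a·a ∪ a)* — 12 states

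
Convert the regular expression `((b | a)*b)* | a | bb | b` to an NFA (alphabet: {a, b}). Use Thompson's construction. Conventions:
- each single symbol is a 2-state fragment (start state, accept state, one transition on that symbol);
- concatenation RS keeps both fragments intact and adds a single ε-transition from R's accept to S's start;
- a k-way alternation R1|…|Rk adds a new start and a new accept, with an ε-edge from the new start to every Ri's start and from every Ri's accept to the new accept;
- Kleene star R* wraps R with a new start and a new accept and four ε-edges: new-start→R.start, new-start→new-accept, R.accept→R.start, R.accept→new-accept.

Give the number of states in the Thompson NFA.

Building bottom-up:
Each of the 7 symbol leaves contributes a 2-state fragment.
  b | a : 6 states
  (b | a)* : 8 states
  (b | a)*b : 10 states
  ((b | a)*b)* : 12 states
  bb : 4 states
  ((b | a)*b)* | a | bb | b : 22 states

22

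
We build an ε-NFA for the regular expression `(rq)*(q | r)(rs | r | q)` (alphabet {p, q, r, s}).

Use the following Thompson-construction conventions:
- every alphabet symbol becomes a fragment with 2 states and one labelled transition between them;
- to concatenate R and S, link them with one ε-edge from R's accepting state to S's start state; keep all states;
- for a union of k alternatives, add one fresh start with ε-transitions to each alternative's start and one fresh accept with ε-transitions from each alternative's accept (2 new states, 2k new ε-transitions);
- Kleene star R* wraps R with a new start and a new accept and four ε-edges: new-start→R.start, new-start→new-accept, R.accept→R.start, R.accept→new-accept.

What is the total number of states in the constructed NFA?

22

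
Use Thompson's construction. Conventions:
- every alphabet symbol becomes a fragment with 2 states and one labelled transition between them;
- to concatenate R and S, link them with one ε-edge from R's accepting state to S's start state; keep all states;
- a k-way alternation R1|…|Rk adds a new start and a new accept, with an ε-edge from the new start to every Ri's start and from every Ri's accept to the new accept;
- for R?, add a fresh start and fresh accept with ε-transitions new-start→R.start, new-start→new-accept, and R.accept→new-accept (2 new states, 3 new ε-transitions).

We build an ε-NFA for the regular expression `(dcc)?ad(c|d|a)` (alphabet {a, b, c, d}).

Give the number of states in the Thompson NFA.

20

Recursing over subexpressions:
Each of the 8 symbol leaves contributes a 2-state fragment.
  dcc — 6 states
  (dcc)? — 8 states
  c|d|a — 8 states
  (dcc)?ad(c|d|a) — 20 states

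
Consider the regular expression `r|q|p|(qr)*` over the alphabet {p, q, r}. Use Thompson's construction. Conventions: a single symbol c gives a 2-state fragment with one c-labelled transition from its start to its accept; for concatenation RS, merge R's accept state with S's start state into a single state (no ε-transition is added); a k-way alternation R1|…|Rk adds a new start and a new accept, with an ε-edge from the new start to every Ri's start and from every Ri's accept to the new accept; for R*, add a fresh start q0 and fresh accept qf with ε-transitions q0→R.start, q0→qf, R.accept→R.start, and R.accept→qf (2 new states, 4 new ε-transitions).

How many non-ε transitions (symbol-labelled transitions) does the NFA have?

5

Recursing over subexpressions:
Each of the 5 symbol leaves contributes exactly 1 symbol transition.
  qr — 2 symbol transitions
  (qr)* — 2 symbol transitions
  r|q|p|(qr)* — 5 symbol transitions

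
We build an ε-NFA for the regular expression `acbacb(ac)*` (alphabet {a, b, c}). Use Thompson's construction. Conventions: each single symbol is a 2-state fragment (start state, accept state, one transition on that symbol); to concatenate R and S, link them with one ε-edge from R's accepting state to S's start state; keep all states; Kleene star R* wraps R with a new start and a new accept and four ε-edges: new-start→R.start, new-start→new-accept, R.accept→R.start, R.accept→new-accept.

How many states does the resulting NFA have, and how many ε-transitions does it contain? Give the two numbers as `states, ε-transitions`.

Recursing over subexpressions:
Each of the 8 symbol leaves contributes 2 states and 0 ε-transitions.
  ac : 4 states, 1 ε-transition
  (ac)* : 6 states, 5 ε-transitions
  acbacb(ac)* : 18 states, 11 ε-transitions

18, 11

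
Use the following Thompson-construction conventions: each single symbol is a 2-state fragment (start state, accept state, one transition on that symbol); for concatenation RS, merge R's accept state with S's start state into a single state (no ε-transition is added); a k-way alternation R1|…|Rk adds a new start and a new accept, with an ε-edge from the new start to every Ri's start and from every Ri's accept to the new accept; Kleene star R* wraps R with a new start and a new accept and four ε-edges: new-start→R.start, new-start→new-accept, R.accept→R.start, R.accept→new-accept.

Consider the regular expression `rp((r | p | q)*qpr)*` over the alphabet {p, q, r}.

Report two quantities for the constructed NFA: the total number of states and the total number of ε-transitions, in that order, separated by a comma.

Recursing over subexpressions:
Each of the 8 symbol leaves contributes 2 states and 0 ε-transitions.
  r | p | q → 8 states, 6 ε-transitions
  (r | p | q)* → 10 states, 10 ε-transitions
  (r | p | q)*qpr → 13 states, 10 ε-transitions
  ((r | p | q)*qpr)* → 15 states, 14 ε-transitions
  rp((r | p | q)*qpr)* → 17 states, 14 ε-transitions

17, 14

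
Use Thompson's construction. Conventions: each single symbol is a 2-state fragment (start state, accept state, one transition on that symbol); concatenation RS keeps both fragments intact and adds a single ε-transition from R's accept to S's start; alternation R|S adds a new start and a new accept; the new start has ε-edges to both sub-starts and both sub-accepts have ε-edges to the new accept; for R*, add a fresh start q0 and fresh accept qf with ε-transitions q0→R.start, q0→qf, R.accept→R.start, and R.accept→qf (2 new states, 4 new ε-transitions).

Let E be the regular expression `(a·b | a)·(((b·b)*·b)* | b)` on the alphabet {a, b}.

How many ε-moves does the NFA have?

20

Building bottom-up:
Each of the 7 symbol leaves contributes 0 ε-transitions.
  a·b : 1 ε-transition
  a·b | a : 5 ε-transitions
  b·b : 1 ε-transition
  (b·b)* : 5 ε-transitions
  (b·b)*·b : 6 ε-transitions
  ((b·b)*·b)* : 10 ε-transitions
  ((b·b)*·b)* | b : 14 ε-transitions
  (a·b | a)·(((b·b)*·b)* | b) : 20 ε-transitions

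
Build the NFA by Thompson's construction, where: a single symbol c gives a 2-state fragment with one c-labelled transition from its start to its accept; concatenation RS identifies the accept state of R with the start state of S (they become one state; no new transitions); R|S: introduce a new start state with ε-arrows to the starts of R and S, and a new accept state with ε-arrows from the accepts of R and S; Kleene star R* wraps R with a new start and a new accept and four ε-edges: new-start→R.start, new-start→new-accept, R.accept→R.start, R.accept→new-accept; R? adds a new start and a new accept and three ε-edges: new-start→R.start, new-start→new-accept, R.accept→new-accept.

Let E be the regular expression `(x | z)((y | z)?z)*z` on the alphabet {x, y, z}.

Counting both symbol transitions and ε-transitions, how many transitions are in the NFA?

Per subexpression:
Each of the 6 symbol leaves contributes 1 transition (1 symbol, 0 ε).
  x | z — 6 transitions (2 symbol, 4 ε)
  y | z — 6 transitions (2 symbol, 4 ε)
  (y | z)? — 9 transitions (2 symbol, 7 ε)
  (y | z)?z — 10 transitions (3 symbol, 7 ε)
  ((y | z)?z)* — 14 transitions (3 symbol, 11 ε)
  (x | z)((y | z)?z)*z — 21 transitions (6 symbol, 15 ε)

21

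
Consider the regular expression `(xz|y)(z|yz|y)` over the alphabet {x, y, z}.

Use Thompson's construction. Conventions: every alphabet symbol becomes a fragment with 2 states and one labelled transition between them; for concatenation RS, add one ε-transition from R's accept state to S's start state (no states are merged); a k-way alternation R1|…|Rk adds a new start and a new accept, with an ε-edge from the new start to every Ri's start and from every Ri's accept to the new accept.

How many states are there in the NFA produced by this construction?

18

Building bottom-up:
Each of the 7 symbol leaves contributes a 2-state fragment.
  xz — 4 states
  xz|y — 8 states
  yz — 4 states
  z|yz|y — 10 states
  (xz|y)(z|yz|y) — 18 states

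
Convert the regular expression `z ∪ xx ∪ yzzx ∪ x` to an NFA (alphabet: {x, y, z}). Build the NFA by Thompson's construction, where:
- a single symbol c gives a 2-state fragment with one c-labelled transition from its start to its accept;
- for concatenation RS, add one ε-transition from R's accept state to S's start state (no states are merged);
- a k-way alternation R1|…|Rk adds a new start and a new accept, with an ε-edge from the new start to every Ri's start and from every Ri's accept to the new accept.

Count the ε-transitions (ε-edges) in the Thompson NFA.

Per subexpression:
Each of the 8 symbol leaves contributes 0 ε-transitions.
  xx = 1 ε-transition
  yzzx = 3 ε-transitions
  z ∪ xx ∪ yzzx ∪ x = 12 ε-transitions

12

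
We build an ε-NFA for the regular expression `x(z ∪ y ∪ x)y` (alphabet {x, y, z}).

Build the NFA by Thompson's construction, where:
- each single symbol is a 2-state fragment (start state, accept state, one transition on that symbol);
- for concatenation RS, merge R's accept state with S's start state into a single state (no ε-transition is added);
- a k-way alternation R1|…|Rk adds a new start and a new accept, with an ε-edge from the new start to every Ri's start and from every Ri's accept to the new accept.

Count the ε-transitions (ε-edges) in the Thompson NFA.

Building bottom-up:
Each of the 5 symbol leaves contributes 0 ε-transitions.
  z ∪ y ∪ x = 6 ε-transitions
  x(z ∪ y ∪ x)y = 6 ε-transitions

6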